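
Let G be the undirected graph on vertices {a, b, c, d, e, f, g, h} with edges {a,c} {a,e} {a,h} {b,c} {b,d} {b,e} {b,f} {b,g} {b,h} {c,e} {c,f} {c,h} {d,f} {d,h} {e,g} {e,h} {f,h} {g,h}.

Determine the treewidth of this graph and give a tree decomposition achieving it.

Treewidth 3.
One such decomposition:
Bags: B1 = {a, c, e, h}  B2 = {b, c, e, h}  B3 = {b, c, f, h}  B4 = {b, d, f, h}  B5 = {b, e, g, h}
Tree: B1–B2, B2–B3, B3–B4, B2–B5

Each bag holds 4 vertices, so the decomposition has width 3, which upper-bounds the treewidth. On the other hand G contains the 4-clique {a, c, e, h}. A clique must lie in a single bag of any decomposition, so no decomposition can have width below 3. Therefore the treewidth is 3.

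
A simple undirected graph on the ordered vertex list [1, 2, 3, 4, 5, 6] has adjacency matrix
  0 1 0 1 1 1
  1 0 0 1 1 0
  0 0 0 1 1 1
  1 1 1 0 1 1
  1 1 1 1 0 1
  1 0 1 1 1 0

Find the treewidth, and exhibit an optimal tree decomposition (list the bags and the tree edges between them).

Every bag has size at most 4, so the width is 4 − 1 = 3 and tw(G) ≤ 3. For the lower bound, the 4 vertices {1, 2, 4, 5} are pairwise adjacent, and any tree decomposition puts a clique entirely inside one bag — forcing width ≥ 3. The upper and lower bounds meet at 3, so that is the treewidth.

Treewidth 3.
One optimal decomposition is:
Bags: B1 = {3, 4, 5, 6}  B2 = {1, 4, 5, 6}  B3 = {1, 2, 4, 5}
Tree: B1–B2, B2–B3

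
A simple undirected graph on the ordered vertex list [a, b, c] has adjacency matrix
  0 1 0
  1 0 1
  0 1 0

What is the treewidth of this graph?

1

A width-1 tree decomposition is:
Bags: B1 = {a, b}  B2 = {b, c}
Tree: B1–B2
Every bag has size at most 2, so the width is 2 − 1 = 1 and tw(G) ≤ 1. Any graph with an edge has treewidth ≥ 1, and G has the edge b–a. Hence tw(G) = 1 exactly.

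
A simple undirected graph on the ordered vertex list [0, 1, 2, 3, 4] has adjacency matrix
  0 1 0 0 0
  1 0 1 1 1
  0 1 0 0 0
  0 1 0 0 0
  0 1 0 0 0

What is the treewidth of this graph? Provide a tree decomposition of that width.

Every bag has size at most 2, so the width is 2 − 1 = 1 and tw(G) ≤ 1. Since G has at least one edge (e.g. 3–1), it is not an edgeless graph, so tw(G) ≥ 1. Therefore the treewidth is 1.

Treewidth 1.
One such decomposition:
Bags: B1 = {1, 3}  B2 = {1, 2}  B3 = {1, 4}  B4 = {0, 1}
Tree: B1–B2, B1–B3, B3–B4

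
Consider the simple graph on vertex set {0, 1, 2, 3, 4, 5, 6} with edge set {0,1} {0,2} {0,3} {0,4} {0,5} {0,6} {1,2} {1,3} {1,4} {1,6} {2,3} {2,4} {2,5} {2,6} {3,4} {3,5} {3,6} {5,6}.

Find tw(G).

A width-4 tree decomposition is:
Bags: B1 = {0, 1, 2, 3, 4}  B2 = {0, 1, 2, 3, 6}  B3 = {0, 2, 3, 5, 6}
Tree: B1–B2, B2–B3
Each bag holds 5 vertices, so the decomposition has width 4, which upper-bounds the treewidth. For the lower bound, the 5 vertices {0, 1, 2, 3, 4} are pairwise adjacent, and any tree decomposition puts a clique entirely inside one bag — forcing width ≥ 4. Hence tw(G) = 4 exactly.

4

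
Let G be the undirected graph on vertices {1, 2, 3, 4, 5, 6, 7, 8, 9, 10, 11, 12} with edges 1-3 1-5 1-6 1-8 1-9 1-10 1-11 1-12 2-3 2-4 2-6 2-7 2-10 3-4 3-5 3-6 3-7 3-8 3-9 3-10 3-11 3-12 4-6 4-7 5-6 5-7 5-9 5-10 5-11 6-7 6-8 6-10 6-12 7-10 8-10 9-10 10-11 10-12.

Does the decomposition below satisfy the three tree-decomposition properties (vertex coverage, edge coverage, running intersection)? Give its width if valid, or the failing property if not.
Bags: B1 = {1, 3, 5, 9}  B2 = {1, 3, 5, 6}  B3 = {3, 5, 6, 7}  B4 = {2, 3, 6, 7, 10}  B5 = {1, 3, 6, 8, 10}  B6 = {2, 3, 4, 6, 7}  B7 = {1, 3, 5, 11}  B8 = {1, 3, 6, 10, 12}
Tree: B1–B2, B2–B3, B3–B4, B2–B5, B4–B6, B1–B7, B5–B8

A tree decomposition must satisfy three properties: every vertex lies in some bag; for every edge, both endpoints lie together in some bag; and for every vertex, the bags containing it form a connected subtree. Here edge (10,9) lies in no bag, so the decomposition is invalid.

No — edge (10,9) lies in no bag.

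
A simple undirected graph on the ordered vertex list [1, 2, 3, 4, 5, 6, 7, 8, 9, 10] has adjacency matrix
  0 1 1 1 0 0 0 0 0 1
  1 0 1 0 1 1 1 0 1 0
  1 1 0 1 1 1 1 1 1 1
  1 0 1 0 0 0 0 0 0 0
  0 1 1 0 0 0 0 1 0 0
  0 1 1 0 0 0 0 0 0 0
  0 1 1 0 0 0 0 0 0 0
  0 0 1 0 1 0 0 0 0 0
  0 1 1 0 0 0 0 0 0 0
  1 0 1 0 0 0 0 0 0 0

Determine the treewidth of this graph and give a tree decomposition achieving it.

Each bag holds 3 vertices, so the decomposition has width 2, which upper-bounds the treewidth. On the other hand G contains the 3-clique {3, 5, 8}. A clique must lie in a single bag of any decomposition, so no decomposition can have width below 2. Therefore the treewidth is 2.

Treewidth 2.
One such decomposition:
Bags: B1 = {2, 3, 5}  B2 = {1, 2, 3}  B3 = {2, 3, 9}  B4 = {2, 3, 7}  B5 = {2, 3, 6}  B6 = {3, 5, 8}  B7 = {1, 3, 10}  B8 = {1, 3, 4}
Tree: B1–B2, B2–B3, B3–B4, B1–B5, B1–B6, B2–B7, B2–B8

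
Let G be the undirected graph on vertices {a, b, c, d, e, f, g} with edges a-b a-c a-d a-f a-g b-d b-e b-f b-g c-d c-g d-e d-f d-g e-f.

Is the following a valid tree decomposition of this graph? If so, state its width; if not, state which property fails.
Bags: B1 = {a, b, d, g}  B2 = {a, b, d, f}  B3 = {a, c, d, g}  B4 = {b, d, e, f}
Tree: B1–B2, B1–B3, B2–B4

Yes; width 3.

Checking the three conditions: (i) the bags cover all of {a, b, c, d, e, f, g}; (ii) for each edge, some bag contains both endpoints; (iii) the bags containing any fixed vertex form a subtree. All hold, so the decomposition is valid with width 4 − 1 = 3.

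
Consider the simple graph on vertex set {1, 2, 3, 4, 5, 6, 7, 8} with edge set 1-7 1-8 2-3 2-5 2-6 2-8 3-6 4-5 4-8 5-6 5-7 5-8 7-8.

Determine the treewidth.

2

A width-2 tree decomposition is:
Bags: B1 = {2, 5, 8}  B2 = {2, 5, 6}  B3 = {5, 7, 8}  B4 = {2, 3, 6}  B5 = {4, 5, 8}  B6 = {1, 7, 8}
Tree: B1–B2, B1–B3, B2–B4, B3–B5, B3–B6
Every bag has size at most 3, so the width is 3 − 1 = 2 and tw(G) ≤ 2. For the lower bound, the 3 vertices {1, 7, 8} are pairwise adjacent, and any tree decomposition puts a clique entirely inside one bag — forcing width ≥ 2. Hence tw(G) = 2 exactly.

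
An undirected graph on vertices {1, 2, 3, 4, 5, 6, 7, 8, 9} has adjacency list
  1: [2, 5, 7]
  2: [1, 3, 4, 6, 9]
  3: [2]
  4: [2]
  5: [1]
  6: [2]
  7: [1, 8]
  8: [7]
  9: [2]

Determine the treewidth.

A width-1 tree decomposition is:
Bags: B1 = {1, 2}  B2 = {2, 4}  B3 = {1, 5}  B4 = {1, 7}  B5 = {2, 6}  B6 = {2, 9}  B7 = {7, 8}  B8 = {2, 3}
Tree: B1–B2, B1–B3, B1–B4, B1–B5, B5–B6, B4–B7, B1–B8
Every bag has size at most 2, so the width is 2 − 1 = 1 and tw(G) ≤ 1. Any graph with an edge has treewidth ≥ 1, and G has the edge 2–1. Therefore the treewidth is 1.

1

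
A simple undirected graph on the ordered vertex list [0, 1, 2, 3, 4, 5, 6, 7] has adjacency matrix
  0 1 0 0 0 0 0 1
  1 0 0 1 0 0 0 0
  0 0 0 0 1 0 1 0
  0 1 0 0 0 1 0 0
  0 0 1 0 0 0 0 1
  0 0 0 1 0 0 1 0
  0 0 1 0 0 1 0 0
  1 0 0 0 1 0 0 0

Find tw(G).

A width-2 tree decomposition is:
Bags: B1 = {2, 5, 6}  B2 = {2, 3, 5}  B3 = {1, 2, 3}  B4 = {0, 1, 2}  B5 = {0, 2, 7}  B6 = {2, 4, 7}
Tree: B1–B2, B2–B3, B3–B4, B4–B5, B5–B6
Every bag has size at most 3, so the width is 3 − 1 = 2 and tw(G) ≤ 2. The edges 2–6–5–3–1–0–7–4–2 form a cycle, so G is not a tree and its treewidth is at least 2. The upper and lower bounds meet at 2, so that is the treewidth.

2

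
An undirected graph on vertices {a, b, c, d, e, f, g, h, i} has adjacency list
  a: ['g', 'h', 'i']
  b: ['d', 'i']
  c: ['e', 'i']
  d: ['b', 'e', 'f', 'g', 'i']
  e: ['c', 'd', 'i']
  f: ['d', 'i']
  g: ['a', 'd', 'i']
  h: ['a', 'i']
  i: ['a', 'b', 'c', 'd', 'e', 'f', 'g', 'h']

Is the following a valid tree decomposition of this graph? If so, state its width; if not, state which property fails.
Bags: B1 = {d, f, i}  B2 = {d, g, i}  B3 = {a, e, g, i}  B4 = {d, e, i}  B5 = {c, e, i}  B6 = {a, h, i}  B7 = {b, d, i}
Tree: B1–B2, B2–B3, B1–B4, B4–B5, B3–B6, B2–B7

A tree decomposition must satisfy three properties: every vertex lies in some bag; for every edge, both endpoints lie together in some bag; and for every vertex, the bags containing it form a connected subtree. Here bags containing vertex e are not connected in the tree, so the decomposition is invalid.

No — bags containing vertex e are not connected in the tree.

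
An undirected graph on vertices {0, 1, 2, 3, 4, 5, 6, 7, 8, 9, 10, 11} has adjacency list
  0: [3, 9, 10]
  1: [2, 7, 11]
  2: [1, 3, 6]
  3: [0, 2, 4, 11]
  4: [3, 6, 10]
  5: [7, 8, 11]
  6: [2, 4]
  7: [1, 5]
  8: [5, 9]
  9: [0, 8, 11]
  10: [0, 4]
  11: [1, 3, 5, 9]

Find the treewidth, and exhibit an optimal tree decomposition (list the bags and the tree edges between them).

The largest bag has 4 vertices, giving width 3; this decomposition certifies tw(G) ≤ 3. For the lower bound: the 4 vertex sets {5,7,8}, {1}, {11}, {0,2,3,9} are disjoint, each induces a connected subgraph, and every pair is joined by at least one edge of G. Contracting each set to a single vertex therefore yields K_{4} as a minor, and since treewidth is minor-monotone, tw(G) ≥ tw(K_{4}) = 3. Hence tw(G) = 3 exactly.

Treewidth 3.
One optimal decomposition is:
Bags: B1 = {1, 5, 7, 8}  B2 = {1, 5, 8, 11}  B3 = {1, 8, 9, 11}  B4 = {1, 2, 9, 11}  B5 = {2, 3, 9, 11}  B6 = {0, 2, 3, 9}  B7 = {0, 2, 3, 6}  B8 = {0, 3, 4, 6}  B9 = {0, 4, 6, 10}
Tree: B1–B2, B2–B3, B3–B4, B4–B5, B5–B6, B6–B7, B7–B8, B8–B9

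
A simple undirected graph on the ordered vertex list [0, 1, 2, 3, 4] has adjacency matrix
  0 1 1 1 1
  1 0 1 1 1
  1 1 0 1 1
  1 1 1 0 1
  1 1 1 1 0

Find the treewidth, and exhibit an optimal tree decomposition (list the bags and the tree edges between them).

Treewidth 4.
One optimal decomposition is:
Bags: B1 = {0, 1, 2, 3, 4}
Tree: (single bag)

With just one bag of size 5, the width is 5 − 1 = 4, so tw(G) ≤ 4. For the lower bound, the 5 vertices {0, 1, 2, 3, 4} are pairwise adjacent, and any tree decomposition puts a clique entirely inside one bag — forcing width ≥ 4. Combining the bounds, tw(G) = 4.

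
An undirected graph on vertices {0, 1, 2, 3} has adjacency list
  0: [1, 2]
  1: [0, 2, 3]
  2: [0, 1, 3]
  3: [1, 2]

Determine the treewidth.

2

A width-2 tree decomposition is:
Bags: B1 = {0, 1, 2}  B2 = {1, 2, 3}
Tree: B1–B2
Each bag holds 3 vertices, so the decomposition has width 2, which upper-bounds the treewidth. On the other hand G contains the 3-clique {0, 1, 2}. A clique must lie in a single bag of any decomposition, so no decomposition can have width below 2. The upper and lower bounds meet at 2, so that is the treewidth.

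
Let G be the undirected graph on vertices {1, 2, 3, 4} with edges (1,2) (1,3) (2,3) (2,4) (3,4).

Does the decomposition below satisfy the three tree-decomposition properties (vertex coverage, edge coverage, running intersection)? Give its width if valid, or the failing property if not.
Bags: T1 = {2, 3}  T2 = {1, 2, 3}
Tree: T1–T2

A tree decomposition must satisfy three properties: every vertex lies in some bag; for every edge, both endpoints lie together in some bag; and for every vertex, the bags containing it form a connected subtree. Here vertex 4 appears in no bag, so the decomposition is invalid.

No — vertex 4 appears in no bag.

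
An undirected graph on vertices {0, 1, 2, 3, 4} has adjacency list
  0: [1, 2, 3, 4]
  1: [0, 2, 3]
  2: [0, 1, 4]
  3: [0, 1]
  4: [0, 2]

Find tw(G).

A width-2 tree decomposition is:
Bags: B1 = {0, 2, 4}  B2 = {0, 1, 2}  B3 = {0, 1, 3}
Tree: B1–B2, B2–B3
Every bag has size at most 3, so the width is 3 − 1 = 2 and tw(G) ≤ 2. For the lower bound, the 3 vertices {0, 1, 2} are pairwise adjacent, and any tree decomposition puts a clique entirely inside one bag — forcing width ≥ 2. The upper and lower bounds meet at 2, so that is the treewidth.

2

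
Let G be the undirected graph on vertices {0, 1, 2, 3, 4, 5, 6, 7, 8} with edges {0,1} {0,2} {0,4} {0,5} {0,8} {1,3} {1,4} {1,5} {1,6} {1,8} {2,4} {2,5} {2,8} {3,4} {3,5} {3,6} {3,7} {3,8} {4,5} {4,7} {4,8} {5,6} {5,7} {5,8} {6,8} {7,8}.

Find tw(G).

A width-4 tree decomposition is:
Bags: B1 = {0, 1, 4, 5, 8}  B2 = {0, 2, 4, 5, 8}  B3 = {1, 3, 4, 5, 8}  B4 = {1, 3, 5, 6, 8}  B5 = {3, 4, 5, 7, 8}
Tree: B1–B2, B1–B3, B3–B4, B3–B5
Every bag has size at most 5, so the width is 5 − 1 = 4 and tw(G) ≤ 4. On the other hand G contains the 5-clique {0, 1, 4, 5, 8}. A clique must lie in a single bag of any decomposition, so no decomposition can have width below 4. Hence tw(G) = 4 exactly.

4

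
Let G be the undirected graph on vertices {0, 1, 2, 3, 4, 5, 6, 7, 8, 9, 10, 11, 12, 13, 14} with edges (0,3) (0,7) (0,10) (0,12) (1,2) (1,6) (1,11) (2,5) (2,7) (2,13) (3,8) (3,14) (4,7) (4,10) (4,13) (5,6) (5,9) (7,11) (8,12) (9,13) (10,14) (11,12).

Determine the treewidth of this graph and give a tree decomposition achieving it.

The largest bag has 4 vertices, giving width 3; this decomposition certifies tw(G) ≤ 3. For the lower bound: the 4 vertex sets {5,6,9}, {1}, {2}, {4,7,11,13} are disjoint, each induces a connected subgraph, and every pair is joined by at least one edge of G. Contracting each set to a single vertex therefore yields K_{4} as a minor, and since treewidth is minor-monotone, tw(G) ≥ tw(K_{4}) = 3. Hence tw(G) = 3 exactly.

Treewidth 3.
One optimal decomposition is:
Bags: B1 = {1, 5, 6, 9}  B2 = {1, 2, 5, 9}  B3 = {1, 2, 9, 13}  B4 = {1, 2, 11, 13}  B5 = {2, 7, 11, 13}  B6 = {4, 7, 11, 13}  B7 = {4, 7, 11, 12}  B8 = {0, 4, 7, 12}  B9 = {0, 4, 10, 12}  B10 = {0, 8, 10, 12}  B11 = {0, 3, 8, 10}  B12 = {3, 8, 10, 14}
Tree: B1–B2, B2–B3, B3–B4, B4–B5, B5–B6, B6–B7, B7–B8, B8–B9, B9–B10, B10–B11, B11–B12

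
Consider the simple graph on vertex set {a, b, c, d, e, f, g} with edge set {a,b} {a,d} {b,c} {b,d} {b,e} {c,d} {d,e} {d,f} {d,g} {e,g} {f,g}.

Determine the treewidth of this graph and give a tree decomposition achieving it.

The largest bag has 3 vertices, giving width 2; this decomposition certifies tw(G) ≤ 2. For the lower bound, the 3 vertices {d, e, g} are pairwise adjacent, and any tree decomposition puts a clique entirely inside one bag — forcing width ≥ 2. Combining the bounds, tw(G) = 2.

Treewidth 2.
Bags: B1 = {b, d, e}  B2 = {a, b, d}  B3 = {d, e, g}  B4 = {b, c, d}  B5 = {d, f, g}
Tree: B1–B2, B1–B3, B1–B4, B3–B5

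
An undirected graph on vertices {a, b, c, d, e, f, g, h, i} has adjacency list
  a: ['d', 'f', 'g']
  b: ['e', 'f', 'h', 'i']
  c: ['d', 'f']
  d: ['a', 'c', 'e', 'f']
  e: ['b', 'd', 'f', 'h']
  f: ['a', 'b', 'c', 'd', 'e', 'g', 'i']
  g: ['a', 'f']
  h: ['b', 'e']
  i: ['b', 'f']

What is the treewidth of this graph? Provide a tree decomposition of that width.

Treewidth 2.
One such decomposition:
Bags: B1 = {d, e, f}  B2 = {c, d, f}  B3 = {a, d, f}  B4 = {a, f, g}  B5 = {b, e, f}  B6 = {b, f, i}  B7 = {b, e, h}
Tree: B1–B2, B2–B3, B3–B4, B1–B5, B5–B6, B5–B7

The largest bag has 3 vertices, giving width 2; this decomposition certifies tw(G) ≤ 2. On the other hand G contains the 3-clique {b, e, h}. A clique must lie in a single bag of any decomposition, so no decomposition can have width below 2. Hence tw(G) = 2 exactly.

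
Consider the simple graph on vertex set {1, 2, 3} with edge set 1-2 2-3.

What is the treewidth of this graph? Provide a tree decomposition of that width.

Treewidth 1.
Bags: B1 = {2, 3}  B2 = {1, 2}
Tree: B1–B2

The largest bag has 2 vertices, giving width 1; this decomposition certifies tw(G) ≤ 1. Since G has at least one edge (e.g. 2–3), it is not an edgeless graph, so tw(G) ≥ 1. Therefore the treewidth is 1.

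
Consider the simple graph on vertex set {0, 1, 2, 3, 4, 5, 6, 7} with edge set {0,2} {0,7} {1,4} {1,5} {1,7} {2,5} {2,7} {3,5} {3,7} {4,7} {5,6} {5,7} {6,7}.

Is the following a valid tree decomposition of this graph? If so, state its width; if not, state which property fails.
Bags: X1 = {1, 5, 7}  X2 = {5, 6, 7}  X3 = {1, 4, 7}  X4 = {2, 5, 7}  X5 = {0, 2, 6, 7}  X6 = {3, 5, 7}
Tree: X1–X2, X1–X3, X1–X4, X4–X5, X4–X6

A tree decomposition must satisfy three properties: every vertex lies in some bag; for every edge, both endpoints lie together in some bag; and for every vertex, the bags containing it form a connected subtree. Here bags containing vertex 6 are not connected in the tree, so the decomposition is invalid.

No — bags containing vertex 6 are not connected in the tree.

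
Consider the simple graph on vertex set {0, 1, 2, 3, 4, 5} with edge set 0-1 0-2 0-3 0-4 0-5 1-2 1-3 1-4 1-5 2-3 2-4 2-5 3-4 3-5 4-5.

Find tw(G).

A width-5 tree decomposition is:
Bags: B1 = {0, 1, 2, 3, 4, 5}
Tree: (single bag)
A single bag containing all 6 vertices is trivially a valid decomposition of width 5. For the lower bound, the 6 vertices {0, 1, 2, 3, 4, 5} are pairwise adjacent, and any tree decomposition puts a clique entirely inside one bag — forcing width ≥ 5. The upper and lower bounds meet at 5, so that is the treewidth.

5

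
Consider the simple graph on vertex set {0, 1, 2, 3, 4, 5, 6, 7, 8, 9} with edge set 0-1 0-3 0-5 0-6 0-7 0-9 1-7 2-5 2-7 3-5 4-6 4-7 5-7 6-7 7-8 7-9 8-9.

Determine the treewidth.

2

A width-2 tree decomposition is:
Bags: B1 = {0, 1, 7}  B2 = {0, 7, 9}  B3 = {0, 6, 7}  B4 = {0, 5, 7}  B5 = {2, 5, 7}  B6 = {4, 6, 7}  B7 = {7, 8, 9}  B8 = {0, 3, 5}
Tree: B1–B2, B1–B3, B2–B4, B4–B5, B3–B6, B2–B7, B4–B8
Every bag has size at most 3, so the width is 3 − 1 = 2 and tw(G) ≤ 2. For the lower bound, the 3 vertices {0, 3, 5} are pairwise adjacent, and any tree decomposition puts a clique entirely inside one bag — forcing width ≥ 2. Hence tw(G) = 2 exactly.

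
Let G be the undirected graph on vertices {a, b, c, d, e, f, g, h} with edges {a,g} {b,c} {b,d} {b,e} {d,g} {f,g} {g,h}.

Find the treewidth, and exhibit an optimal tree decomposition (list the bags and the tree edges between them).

Every bag has size at most 2, so the width is 2 − 1 = 1 and tw(G) ≤ 1. G has an edge, so its treewidth is at least 1. Hence tw(G) = 1 exactly.

Treewidth 1.
One such decomposition:
Bags: B1 = {d, g}  B2 = {b, d}  B3 = {f, g}  B4 = {a, g}  B5 = {b, c}  B6 = {b, e}  B7 = {g, h}
Tree: B1–B2, B1–B3, B1–B4, B2–B5, B2–B6, B4–B7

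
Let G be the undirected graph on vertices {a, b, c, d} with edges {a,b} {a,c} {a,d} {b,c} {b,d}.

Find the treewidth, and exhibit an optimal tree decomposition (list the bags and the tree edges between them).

Every bag has size at most 3, so the width is 3 − 1 = 2 and tw(G) ≤ 2. Conversely, {a, b, d} is a clique of size 3, and the vertices of any clique must share a bag in every tree decomposition; so some bag has ≥ 3 vertices and tw(G) ≥ 2. Hence tw(G) = 2 exactly.

Treewidth 2.
One optimal decomposition is:
Bags: B1 = {a, b, c}  B2 = {a, b, d}
Tree: B1–B2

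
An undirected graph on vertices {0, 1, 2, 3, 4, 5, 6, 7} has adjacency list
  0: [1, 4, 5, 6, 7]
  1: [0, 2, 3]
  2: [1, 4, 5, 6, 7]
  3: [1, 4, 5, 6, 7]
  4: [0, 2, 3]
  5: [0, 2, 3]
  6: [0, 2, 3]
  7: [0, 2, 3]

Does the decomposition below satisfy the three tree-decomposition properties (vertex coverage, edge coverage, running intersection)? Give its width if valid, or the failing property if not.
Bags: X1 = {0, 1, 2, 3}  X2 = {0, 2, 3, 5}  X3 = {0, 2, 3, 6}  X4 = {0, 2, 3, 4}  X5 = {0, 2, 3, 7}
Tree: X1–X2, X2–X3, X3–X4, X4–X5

Yes; width 3.

Every vertex of G appears in some bag (union = {0, 1, 2, 3, 4, 5, 6, 7}); every edge is covered by a bag; and for each vertex v the set of bags containing v is connected in the bag tree. The decomposition is therefore valid. The largest bag has 4 vertices, so the width is 3.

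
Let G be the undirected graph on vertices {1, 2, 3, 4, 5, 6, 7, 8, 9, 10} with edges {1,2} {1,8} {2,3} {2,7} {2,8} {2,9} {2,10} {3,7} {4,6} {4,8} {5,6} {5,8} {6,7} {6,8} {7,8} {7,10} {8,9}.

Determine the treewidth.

2

A width-2 tree decomposition is:
Bags: B1 = {2, 7, 8}  B2 = {1, 2, 8}  B3 = {6, 7, 8}  B4 = {4, 6, 8}  B5 = {5, 6, 8}  B6 = {2, 3, 7}  B7 = {2, 7, 10}  B8 = {2, 8, 9}
Tree: B1–B2, B1–B3, B3–B4, B3–B5, B1–B6, B6–B7, B1–B8
Every bag has size at most 3, so the width is 3 − 1 = 2 and tw(G) ≤ 2. On the other hand G contains the 3-clique {1, 2, 8}. A clique must lie in a single bag of any decomposition, so no decomposition can have width below 2. Therefore the treewidth is 2.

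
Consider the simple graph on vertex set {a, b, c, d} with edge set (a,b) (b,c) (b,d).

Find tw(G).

1

A width-1 tree decomposition is:
Bags: B1 = {b, c}  B2 = {a, b}  B3 = {b, d}
Tree: B1–B2, B1–B3
The largest bag has 2 vertices, giving width 1; this decomposition certifies tw(G) ≤ 1. Since G has at least one edge (e.g. b–c), it is not an edgeless graph, so tw(G) ≥ 1. Combining the bounds, tw(G) = 1.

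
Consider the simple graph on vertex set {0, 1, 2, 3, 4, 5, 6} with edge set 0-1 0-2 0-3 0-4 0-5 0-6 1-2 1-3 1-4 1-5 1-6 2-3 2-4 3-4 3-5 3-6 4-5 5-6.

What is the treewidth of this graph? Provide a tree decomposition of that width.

Treewidth 4.
One such decomposition:
Bags: B1 = {0, 1, 3, 4, 5}  B2 = {0, 1, 2, 3, 4}  B3 = {0, 1, 3, 5, 6}
Tree: B1–B2, B1–B3

Each bag holds 5 vertices, so the decomposition has width 4, which upper-bounds the treewidth. For the lower bound, the 5 vertices {0, 1, 2, 3, 4} are pairwise adjacent, and any tree decomposition puts a clique entirely inside one bag — forcing width ≥ 4. Therefore the treewidth is 4.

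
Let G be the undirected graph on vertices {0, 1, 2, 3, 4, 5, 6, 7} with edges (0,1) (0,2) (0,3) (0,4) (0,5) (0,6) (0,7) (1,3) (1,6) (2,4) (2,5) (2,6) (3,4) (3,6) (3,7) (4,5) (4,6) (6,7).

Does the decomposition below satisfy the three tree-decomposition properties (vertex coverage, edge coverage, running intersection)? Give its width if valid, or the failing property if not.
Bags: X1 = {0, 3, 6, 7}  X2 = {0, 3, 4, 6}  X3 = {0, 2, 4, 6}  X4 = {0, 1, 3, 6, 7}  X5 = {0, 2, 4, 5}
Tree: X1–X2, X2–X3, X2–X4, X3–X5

A tree decomposition must satisfy three properties: every vertex lies in some bag; for every edge, both endpoints lie together in some bag; and for every vertex, the bags containing it form a connected subtree. Here bags containing vertex 7 are not connected in the tree, so the decomposition is invalid.

No — bags containing vertex 7 are not connected in the tree.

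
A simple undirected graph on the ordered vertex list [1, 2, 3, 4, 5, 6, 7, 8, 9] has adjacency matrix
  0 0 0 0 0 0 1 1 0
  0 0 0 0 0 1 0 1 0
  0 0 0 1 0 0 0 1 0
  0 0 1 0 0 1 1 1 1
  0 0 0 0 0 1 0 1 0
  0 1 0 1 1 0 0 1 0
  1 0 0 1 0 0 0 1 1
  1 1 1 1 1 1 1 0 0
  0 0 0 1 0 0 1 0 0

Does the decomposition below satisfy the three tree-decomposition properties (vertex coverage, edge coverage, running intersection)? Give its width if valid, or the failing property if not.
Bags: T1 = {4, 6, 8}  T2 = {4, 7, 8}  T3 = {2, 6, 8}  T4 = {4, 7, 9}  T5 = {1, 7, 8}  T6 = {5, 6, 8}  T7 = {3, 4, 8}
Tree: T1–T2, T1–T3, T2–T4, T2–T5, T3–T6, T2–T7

Checking the three conditions: (i) the bags cover all of {1, 2, 3, 4, 5, 6, 7, 8, 9}; (ii) for each edge, some bag contains both endpoints; (iii) the bags containing any fixed vertex form a subtree. All hold, so the decomposition is valid with width 3 − 1 = 2.

Yes; width 2.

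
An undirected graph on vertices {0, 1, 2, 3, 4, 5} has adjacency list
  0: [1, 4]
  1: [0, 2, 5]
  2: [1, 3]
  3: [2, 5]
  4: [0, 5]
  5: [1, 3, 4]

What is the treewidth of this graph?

2

A width-2 tree decomposition is:
Bags: B1 = {1, 2, 3}  B2 = {1, 3, 5}  B3 = {0, 1, 5}  B4 = {0, 4, 5}
Tree: B1–B2, B2–B3, B3–B4
The largest bag has 3 vertices, giving width 2; this decomposition certifies tw(G) ≤ 2. For the lower bound, G contains the cycle 2–3–5–1–2, so G is not a forest; only forests have treewidth ≤ 1, hence tw(G) ≥ 2. Therefore the treewidth is 2.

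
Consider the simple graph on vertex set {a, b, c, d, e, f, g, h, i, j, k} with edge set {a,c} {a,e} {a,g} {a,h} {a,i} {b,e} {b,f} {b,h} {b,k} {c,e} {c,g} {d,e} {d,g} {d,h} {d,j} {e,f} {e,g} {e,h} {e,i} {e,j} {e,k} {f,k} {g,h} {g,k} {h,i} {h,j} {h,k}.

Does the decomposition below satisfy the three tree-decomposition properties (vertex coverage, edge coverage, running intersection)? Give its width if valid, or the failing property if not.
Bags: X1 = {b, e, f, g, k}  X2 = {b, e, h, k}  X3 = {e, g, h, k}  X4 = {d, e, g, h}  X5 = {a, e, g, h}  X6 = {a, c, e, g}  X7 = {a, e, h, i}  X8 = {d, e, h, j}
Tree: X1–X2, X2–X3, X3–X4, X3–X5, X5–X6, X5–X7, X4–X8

No — bags containing vertex g are not connected in the tree.

A tree decomposition must satisfy three properties: every vertex lies in some bag; for every edge, both endpoints lie together in some bag; and for every vertex, the bags containing it form a connected subtree. Here bags containing vertex g are not connected in the tree, so the decomposition is invalid.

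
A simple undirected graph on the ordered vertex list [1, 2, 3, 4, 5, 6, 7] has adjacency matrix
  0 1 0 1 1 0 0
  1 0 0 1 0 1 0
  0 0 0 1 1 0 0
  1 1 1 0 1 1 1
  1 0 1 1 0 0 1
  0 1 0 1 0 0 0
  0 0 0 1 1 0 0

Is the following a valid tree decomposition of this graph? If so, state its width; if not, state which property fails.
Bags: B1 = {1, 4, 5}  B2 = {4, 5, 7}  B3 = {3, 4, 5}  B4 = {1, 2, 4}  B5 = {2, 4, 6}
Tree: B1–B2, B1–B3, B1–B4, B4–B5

Checking the three conditions: (i) the bags cover all of {1, 2, 3, 4, 5, 6, 7}; (ii) for each edge, some bag contains both endpoints; (iii) the bags containing any fixed vertex form a subtree. All hold, so the decomposition is valid with width 3 − 1 = 2.

Yes; width 2.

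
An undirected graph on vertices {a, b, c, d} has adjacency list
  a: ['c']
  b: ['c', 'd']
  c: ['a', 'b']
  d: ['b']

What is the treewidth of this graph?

A width-1 tree decomposition is:
Bags: B1 = {b, d}  B2 = {b, c}  B3 = {a, c}
Tree: B1–B2, B2–B3
Each bag holds 2 vertices, so the decomposition has width 1, which upper-bounds the treewidth. Since G has at least one edge (e.g. d–b), it is not an edgeless graph, so tw(G) ≥ 1. Therefore the treewidth is 1.

1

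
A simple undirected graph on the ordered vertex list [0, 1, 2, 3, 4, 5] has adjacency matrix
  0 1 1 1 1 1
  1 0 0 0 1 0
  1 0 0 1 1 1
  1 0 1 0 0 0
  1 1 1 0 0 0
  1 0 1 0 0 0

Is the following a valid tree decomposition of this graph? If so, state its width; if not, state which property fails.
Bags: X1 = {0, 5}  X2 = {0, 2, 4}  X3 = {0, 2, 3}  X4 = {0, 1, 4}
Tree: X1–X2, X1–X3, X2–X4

No — edge (2,5) lies in no bag.

A tree decomposition must satisfy three properties: every vertex lies in some bag; for every edge, both endpoints lie together in some bag; and for every vertex, the bags containing it form a connected subtree. Here edge (2,5) lies in no bag, so the decomposition is invalid.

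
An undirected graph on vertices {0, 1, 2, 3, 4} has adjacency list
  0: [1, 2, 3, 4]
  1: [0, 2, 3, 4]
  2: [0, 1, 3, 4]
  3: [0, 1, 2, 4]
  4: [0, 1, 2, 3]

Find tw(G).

4

A width-4 tree decomposition is:
Bags: B1 = {0, 1, 2, 3, 4}
Tree: (single bag)
With just one bag of size 5, the width is 5 − 1 = 4, so tw(G) ≤ 4. For the lower bound, the 5 vertices {0, 1, 2, 3, 4} are pairwise adjacent, and any tree decomposition puts a clique entirely inside one bag — forcing width ≥ 4. Therefore the treewidth is 4.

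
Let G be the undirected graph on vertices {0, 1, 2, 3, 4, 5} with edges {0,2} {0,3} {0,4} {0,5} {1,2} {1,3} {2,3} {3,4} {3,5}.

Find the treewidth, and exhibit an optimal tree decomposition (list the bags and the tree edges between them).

Treewidth 2.
Bags: B1 = {0, 2, 3}  B2 = {0, 3, 4}  B3 = {0, 3, 5}  B4 = {1, 2, 3}
Tree: B1–B2, B2–B3, B1–B4

Every bag has size at most 3, so the width is 3 − 1 = 2 and tw(G) ≤ 2. On the other hand G contains the 3-clique {0, 2, 3}. A clique must lie in a single bag of any decomposition, so no decomposition can have width below 2. The upper and lower bounds meet at 2, so that is the treewidth.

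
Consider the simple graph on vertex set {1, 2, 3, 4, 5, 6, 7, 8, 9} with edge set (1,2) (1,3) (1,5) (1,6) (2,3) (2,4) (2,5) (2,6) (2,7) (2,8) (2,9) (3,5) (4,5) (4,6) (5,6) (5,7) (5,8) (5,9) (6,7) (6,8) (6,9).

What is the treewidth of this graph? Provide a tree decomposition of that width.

Each bag holds 4 vertices, so the decomposition has width 3, which upper-bounds the treewidth. For the lower bound, the 4 vertices {1, 2, 3, 5} are pairwise adjacent, and any tree decomposition puts a clique entirely inside one bag — forcing width ≥ 3. Therefore the treewidth is 3.

Treewidth 3.
One optimal decomposition is:
Bags: B1 = {2, 4, 5, 6}  B2 = {2, 5, 6, 7}  B3 = {1, 2, 5, 6}  B4 = {2, 5, 6, 9}  B5 = {2, 5, 6, 8}  B6 = {1, 2, 3, 5}
Tree: B1–B2, B2–B3, B1–B4, B2–B5, B3–B6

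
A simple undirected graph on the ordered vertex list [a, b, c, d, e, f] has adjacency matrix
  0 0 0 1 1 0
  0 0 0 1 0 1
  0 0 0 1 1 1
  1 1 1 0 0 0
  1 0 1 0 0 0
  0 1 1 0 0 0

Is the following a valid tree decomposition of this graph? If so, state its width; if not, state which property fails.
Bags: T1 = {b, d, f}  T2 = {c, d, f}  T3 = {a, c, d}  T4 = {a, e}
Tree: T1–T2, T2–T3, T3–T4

A tree decomposition must satisfy three properties: every vertex lies in some bag; for every edge, both endpoints lie together in some bag; and for every vertex, the bags containing it form a connected subtree. Here edge (c,e) lies in no bag, so the decomposition is invalid.

No — edge (c,e) lies in no bag.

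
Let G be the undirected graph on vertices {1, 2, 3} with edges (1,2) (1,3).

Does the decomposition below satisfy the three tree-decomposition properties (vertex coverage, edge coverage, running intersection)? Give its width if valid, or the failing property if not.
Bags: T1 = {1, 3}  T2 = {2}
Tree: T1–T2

No — edge (1,2) lies in no bag.

A tree decomposition must satisfy three properties: every vertex lies in some bag; for every edge, both endpoints lie together in some bag; and for every vertex, the bags containing it form a connected subtree. Here edge (1,2) lies in no bag, so the decomposition is invalid.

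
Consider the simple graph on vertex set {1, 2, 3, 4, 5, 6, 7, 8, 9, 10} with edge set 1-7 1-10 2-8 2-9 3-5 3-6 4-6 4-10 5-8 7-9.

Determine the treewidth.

A width-2 tree decomposition is:
Bags: B1 = {3, 5, 8}  B2 = {3, 6, 8}  B3 = {4, 6, 8}  B4 = {4, 8, 10}  B5 = {1, 8, 10}  B6 = {1, 7, 8}  B7 = {7, 8, 9}  B8 = {2, 8, 9}
Tree: B1–B2, B2–B3, B3–B4, B4–B5, B5–B6, B6–B7, B7–B8
Each bag holds 3 vertices, so the decomposition has width 2, which upper-bounds the treewidth. Since 8–5–3–6–4–10–1–7–9–2–8 is a cycle in G, G is not acyclic. Forests are exactly the graphs of treewidth ≤ 1, so tw(G) ≥ 2. Combining the bounds, tw(G) = 2.

2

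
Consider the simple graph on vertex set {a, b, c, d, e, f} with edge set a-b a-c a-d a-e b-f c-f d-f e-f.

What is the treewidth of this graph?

2

A width-2 tree decomposition is:
Bags: B1 = {a, e, f}  B2 = {a, d, f}  B3 = {a, c, f}  B4 = {a, b, f}
Tree: B1–B2, B2–B3, B3–B4
Every bag has size at most 3, so the width is 3 − 1 = 2 and tw(G) ≤ 2. The edges a–e–f–d–a form a cycle, so G is not a tree and its treewidth is at least 2. Therefore the treewidth is 2.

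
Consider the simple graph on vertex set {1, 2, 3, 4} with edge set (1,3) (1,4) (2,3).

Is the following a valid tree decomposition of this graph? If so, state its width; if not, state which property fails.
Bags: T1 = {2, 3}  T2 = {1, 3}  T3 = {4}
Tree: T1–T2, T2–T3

A tree decomposition must satisfy three properties: every vertex lies in some bag; for every edge, both endpoints lie together in some bag; and for every vertex, the bags containing it form a connected subtree. Here edge (1,4) lies in no bag, so the decomposition is invalid.

No — edge (1,4) lies in no bag.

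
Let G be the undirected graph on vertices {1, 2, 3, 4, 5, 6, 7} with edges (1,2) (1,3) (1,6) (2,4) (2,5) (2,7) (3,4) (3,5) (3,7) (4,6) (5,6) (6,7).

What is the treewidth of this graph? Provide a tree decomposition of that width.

Each bag holds 4 vertices, so the decomposition has width 3, which upper-bounds the treewidth. For the lower bound: the 4 vertex sets {5,6}, {3,7}, {2}, {4} are disjoint, each induces a connected subgraph, and every pair is joined by at least one edge of G. Contracting each set to a single vertex therefore yields K_{4} as a minor, and since treewidth is minor-monotone, tw(G) ≥ tw(K_{4}) = 3. Combining the bounds, tw(G) = 3.

Treewidth 3.
One such decomposition:
Bags: B1 = {2, 3, 5, 6}  B2 = {2, 3, 6, 7}  B3 = {2, 3, 4, 6}  B4 = {1, 2, 3, 6}
Tree: B1–B2, B2–B3, B3–B4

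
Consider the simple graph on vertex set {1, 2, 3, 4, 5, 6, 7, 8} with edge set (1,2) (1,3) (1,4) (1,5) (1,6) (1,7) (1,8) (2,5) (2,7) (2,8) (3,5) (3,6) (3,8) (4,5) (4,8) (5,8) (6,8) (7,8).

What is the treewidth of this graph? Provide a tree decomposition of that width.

Treewidth 3.
One such decomposition:
Bags: B1 = {1, 3, 5, 8}  B2 = {1, 4, 5, 8}  B3 = {1, 2, 5, 8}  B4 = {1, 3, 6, 8}  B5 = {1, 2, 7, 8}
Tree: B1–B2, B2–B3, B1–B4, B3–B5

Every bag has size at most 4, so the width is 4 − 1 = 3 and tw(G) ≤ 3. Conversely, {1, 2, 5, 8} is a clique of size 4, and the vertices of any clique must share a bag in every tree decomposition; so some bag has ≥ 4 vertices and tw(G) ≥ 3. Therefore the treewidth is 3.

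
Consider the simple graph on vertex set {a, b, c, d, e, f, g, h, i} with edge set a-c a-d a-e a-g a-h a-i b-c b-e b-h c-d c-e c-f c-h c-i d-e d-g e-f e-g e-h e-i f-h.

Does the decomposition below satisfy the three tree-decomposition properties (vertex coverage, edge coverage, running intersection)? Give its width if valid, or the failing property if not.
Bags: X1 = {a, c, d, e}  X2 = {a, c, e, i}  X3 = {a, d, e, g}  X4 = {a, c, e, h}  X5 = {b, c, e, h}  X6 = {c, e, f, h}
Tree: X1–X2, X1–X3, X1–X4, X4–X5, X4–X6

Checking the three conditions: (i) the bags cover all of {a, b, c, d, e, f, g, h, i}; (ii) for each edge, some bag contains both endpoints; (iii) the bags containing any fixed vertex form a subtree. All hold, so the decomposition is valid with width 4 − 1 = 3.

Yes; width 3.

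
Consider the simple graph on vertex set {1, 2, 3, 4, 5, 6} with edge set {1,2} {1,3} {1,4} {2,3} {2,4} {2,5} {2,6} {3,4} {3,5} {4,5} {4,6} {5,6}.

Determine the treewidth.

3

A width-3 tree decomposition is:
Bags: B1 = {2, 3, 4, 5}  B2 = {1, 2, 3, 4}  B3 = {2, 4, 5, 6}
Tree: B1–B2, B1–B3
Each bag holds 4 vertices, so the decomposition has width 3, which upper-bounds the treewidth. Conversely, {1, 2, 3, 4} is a clique of size 4, and the vertices of any clique must share a bag in every tree decomposition; so some bag has ≥ 4 vertices and tw(G) ≥ 3. Therefore the treewidth is 3.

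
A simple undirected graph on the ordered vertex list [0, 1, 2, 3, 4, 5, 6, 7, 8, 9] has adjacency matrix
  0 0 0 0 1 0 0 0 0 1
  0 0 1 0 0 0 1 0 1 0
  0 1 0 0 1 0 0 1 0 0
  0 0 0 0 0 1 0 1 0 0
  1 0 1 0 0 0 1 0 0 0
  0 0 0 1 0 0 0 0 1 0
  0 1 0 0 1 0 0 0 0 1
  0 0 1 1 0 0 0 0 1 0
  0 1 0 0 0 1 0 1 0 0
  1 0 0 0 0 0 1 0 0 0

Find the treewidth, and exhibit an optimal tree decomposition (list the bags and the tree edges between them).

Each bag holds 3 vertices, so the decomposition has width 2, which upper-bounds the treewidth. Since 0–9–6–4–0 is a cycle in G, G is not acyclic. Forests are exactly the graphs of treewidth ≤ 1, so tw(G) ≥ 2. Hence tw(G) = 2 exactly.

Treewidth 2.
Bags: B1 = {0, 4, 9}  B2 = {4, 6, 9}  B3 = {2, 4, 6}  B4 = {1, 2, 6}  B5 = {1, 2, 7}  B6 = {1, 7, 8}  B7 = {3, 7, 8}  B8 = {3, 5, 8}
Tree: B1–B2, B2–B3, B3–B4, B4–B5, B5–B6, B6–B7, B7–B8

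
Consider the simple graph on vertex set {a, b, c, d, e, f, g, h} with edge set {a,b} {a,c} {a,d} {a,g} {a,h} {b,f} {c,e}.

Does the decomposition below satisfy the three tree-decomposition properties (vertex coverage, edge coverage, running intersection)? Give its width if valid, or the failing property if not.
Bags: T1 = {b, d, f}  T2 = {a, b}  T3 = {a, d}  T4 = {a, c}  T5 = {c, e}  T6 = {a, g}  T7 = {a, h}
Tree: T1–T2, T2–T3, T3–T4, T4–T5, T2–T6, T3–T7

A tree decomposition must satisfy three properties: every vertex lies in some bag; for every edge, both endpoints lie together in some bag; and for every vertex, the bags containing it form a connected subtree. Here bags containing vertex d are not connected in the tree, so the decomposition is invalid.

No — bags containing vertex d are not connected in the tree.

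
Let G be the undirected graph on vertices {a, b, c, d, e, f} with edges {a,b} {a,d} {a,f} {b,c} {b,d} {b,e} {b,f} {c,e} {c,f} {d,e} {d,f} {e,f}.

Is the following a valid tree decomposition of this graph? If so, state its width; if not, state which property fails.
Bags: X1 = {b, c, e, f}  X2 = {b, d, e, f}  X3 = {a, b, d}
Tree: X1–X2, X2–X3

A tree decomposition must satisfy three properties: every vertex lies in some bag; for every edge, both endpoints lie together in some bag; and for every vertex, the bags containing it form a connected subtree. Here edge (f,a) lies in no bag, so the decomposition is invalid.

No — edge (f,a) lies in no bag.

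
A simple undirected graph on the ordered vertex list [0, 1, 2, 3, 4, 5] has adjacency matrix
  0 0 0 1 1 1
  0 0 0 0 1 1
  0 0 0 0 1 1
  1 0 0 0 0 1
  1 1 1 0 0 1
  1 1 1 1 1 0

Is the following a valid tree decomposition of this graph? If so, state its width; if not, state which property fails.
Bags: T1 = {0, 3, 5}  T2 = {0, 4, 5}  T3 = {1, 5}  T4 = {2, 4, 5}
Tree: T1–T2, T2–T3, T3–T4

A tree decomposition must satisfy three properties: every vertex lies in some bag; for every edge, both endpoints lie together in some bag; and for every vertex, the bags containing it form a connected subtree. Here edge (4,1) lies in no bag, so the decomposition is invalid.

No — edge (4,1) lies in no bag.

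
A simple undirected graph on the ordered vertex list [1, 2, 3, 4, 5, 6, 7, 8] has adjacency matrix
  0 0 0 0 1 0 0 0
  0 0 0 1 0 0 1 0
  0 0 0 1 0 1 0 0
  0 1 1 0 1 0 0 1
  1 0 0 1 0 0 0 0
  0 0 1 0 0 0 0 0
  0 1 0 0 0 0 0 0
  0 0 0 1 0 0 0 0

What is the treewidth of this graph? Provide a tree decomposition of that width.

Treewidth 1.
One optimal decomposition is:
Bags: B1 = {3, 4}  B2 = {2, 4}  B3 = {4, 5}  B4 = {2, 7}  B5 = {3, 6}  B6 = {1, 5}  B7 = {4, 8}
Tree: B1–B2, B2–B3, B2–B4, B1–B5, B3–B6, B2–B7

The largest bag has 2 vertices, giving width 1; this decomposition certifies tw(G) ≤ 1. Since G has at least one edge (e.g. 3–4), it is not an edgeless graph, so tw(G) ≥ 1. The upper and lower bounds meet at 1, so that is the treewidth.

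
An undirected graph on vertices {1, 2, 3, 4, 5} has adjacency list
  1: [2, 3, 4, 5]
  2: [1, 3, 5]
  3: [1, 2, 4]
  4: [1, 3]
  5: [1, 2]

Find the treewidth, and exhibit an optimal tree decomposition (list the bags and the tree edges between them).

The largest bag has 3 vertices, giving width 2; this decomposition certifies tw(G) ≤ 2. For the lower bound, the 3 vertices {1, 2, 3} are pairwise adjacent, and any tree decomposition puts a clique entirely inside one bag — forcing width ≥ 2. Hence tw(G) = 2 exactly.

Treewidth 2.
One such decomposition:
Bags: B1 = {1, 2, 5}  B2 = {1, 2, 3}  B3 = {1, 3, 4}
Tree: B1–B2, B2–B3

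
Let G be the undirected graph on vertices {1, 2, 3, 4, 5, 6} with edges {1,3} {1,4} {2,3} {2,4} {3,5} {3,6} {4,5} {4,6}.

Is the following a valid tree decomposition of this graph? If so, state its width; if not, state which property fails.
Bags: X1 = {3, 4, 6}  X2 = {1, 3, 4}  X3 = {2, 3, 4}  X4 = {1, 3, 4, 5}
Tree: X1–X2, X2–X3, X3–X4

A tree decomposition must satisfy three properties: every vertex lies in some bag; for every edge, both endpoints lie together in some bag; and for every vertex, the bags containing it form a connected subtree. Here bags containing vertex 1 are not connected in the tree, so the decomposition is invalid.

No — bags containing vertex 1 are not connected in the tree.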